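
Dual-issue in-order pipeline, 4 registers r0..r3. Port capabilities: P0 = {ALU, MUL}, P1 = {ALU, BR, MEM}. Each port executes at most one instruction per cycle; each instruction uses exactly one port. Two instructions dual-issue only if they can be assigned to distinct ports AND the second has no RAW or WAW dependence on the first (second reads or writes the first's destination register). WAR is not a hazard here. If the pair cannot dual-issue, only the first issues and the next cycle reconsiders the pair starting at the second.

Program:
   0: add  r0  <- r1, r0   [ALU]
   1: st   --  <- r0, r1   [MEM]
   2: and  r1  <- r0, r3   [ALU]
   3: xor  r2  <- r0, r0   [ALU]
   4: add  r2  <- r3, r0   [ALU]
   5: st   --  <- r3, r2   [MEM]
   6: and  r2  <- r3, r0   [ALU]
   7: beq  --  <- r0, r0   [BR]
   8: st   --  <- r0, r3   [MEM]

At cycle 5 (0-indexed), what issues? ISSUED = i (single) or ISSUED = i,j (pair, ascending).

ISSUED = 7

t=0 i0:add ; RAW r0
t=1 i1,i2:st and ; pair
t=2 i3:xor ; WAW r2
t=3 i4:add ; RAW r2
t=4 i5,i6:st and ; pair
t=5 i7:beq ; no-port BR/MEM
t=6 i8:st ; tail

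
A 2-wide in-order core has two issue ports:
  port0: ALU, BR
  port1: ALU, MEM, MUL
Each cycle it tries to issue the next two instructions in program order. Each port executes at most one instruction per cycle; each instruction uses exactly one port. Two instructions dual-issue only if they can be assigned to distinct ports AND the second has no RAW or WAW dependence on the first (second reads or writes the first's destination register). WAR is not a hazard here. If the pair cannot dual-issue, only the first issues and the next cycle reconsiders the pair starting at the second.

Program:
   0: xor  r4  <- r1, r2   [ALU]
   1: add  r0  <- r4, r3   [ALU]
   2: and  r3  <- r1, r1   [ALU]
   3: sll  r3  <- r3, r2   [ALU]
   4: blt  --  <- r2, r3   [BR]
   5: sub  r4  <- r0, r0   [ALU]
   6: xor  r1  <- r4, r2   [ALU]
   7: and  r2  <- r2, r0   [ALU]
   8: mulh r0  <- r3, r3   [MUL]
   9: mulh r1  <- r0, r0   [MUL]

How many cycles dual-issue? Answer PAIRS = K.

PAIRS = 3

#0 head=0: xor.ALU i0 RAW r4
#1 head=1: add.ALU and.ALU i1&i2 2-wide
#2 head=3: sll.ALU i3 RAW r3
#3 head=4: blt.BR sub.ALU i4&i5 2-wide
#4 head=6: xor.ALU and.ALU i6&i7 2-wide
#5 head=8: mulh.MUL i8 no-port MUL/MUL
#6 head=9: mulh.MUL i9 tail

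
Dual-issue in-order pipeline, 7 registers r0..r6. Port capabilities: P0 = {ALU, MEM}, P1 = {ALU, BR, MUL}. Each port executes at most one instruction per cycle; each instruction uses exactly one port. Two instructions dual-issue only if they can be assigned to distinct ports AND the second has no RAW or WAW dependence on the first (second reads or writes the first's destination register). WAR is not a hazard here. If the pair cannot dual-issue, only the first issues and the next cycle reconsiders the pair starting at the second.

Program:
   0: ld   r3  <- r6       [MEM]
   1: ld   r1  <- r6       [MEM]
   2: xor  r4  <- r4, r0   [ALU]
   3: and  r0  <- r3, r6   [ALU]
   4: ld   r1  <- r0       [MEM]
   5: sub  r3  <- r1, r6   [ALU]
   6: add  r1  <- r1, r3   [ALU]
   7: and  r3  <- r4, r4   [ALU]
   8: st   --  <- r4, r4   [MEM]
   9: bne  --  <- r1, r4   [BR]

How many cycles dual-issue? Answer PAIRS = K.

t=0 i0:ld.MEM ; no-port MEM/MEM
t=1 i1+i2:ld.MEM+xor.ALU ; pair
t=2 i3:and.ALU ; RAW r0
t=3 i4:ld.MEM ; RAW r1
t=4 i5:sub.ALU ; RAW r3
t=5 i6+i7:add.ALU+and.ALU ; pair
t=6 i8+i9:st.MEM+bne.BR ; pair

PAIRS = 3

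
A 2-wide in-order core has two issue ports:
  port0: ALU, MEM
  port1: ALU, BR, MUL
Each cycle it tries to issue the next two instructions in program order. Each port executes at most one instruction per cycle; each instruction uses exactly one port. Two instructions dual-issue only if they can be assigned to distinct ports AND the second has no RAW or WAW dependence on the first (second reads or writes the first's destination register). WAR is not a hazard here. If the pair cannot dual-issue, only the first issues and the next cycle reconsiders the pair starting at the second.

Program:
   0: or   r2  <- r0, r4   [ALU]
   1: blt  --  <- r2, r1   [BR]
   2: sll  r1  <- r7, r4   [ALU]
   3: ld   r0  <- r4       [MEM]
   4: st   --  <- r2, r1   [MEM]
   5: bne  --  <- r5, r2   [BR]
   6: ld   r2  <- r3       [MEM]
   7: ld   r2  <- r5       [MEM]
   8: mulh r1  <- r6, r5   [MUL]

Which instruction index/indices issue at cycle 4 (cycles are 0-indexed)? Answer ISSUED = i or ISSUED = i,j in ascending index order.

0. or.ALU @i0  | RAW r2
1. blt.BR/sll.ALU @i1,i2  | pair
2. ld.MEM @i3  | no-port MEM/MEM
3. st.MEM/bne.BR @i4,i5  | pair
4. ld.MEM @i6  | no-port MEM/MEM
5. ld.MEM/mulh.MUL @i7,i8  | pair

ISSUED = 6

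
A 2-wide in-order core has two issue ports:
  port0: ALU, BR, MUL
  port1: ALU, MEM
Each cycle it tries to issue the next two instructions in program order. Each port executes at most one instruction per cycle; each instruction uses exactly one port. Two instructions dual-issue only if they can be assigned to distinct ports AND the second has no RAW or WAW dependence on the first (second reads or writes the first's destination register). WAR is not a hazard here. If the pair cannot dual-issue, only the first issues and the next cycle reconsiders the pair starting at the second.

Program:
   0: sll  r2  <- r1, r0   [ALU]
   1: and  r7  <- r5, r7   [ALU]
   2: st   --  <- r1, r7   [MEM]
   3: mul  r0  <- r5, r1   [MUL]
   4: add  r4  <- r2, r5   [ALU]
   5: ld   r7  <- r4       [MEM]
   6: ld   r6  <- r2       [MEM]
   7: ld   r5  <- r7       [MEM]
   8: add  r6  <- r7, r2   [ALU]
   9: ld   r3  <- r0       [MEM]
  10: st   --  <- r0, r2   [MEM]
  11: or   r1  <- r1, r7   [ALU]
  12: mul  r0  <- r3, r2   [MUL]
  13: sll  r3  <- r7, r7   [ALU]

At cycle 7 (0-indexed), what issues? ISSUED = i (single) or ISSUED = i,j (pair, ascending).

ISSUED = 10,11

[0] i0/i1  sll/and  -- pair
[1] i2/i3  st/mul  -- pair
[2] i4  add  -- RAW r4
[3] i5  ld  -- no-port MEM/MEM
[4] i6  ld  -- no-port MEM/MEM
[5] i7/i8  ld/add  -- pair
[6] i9  ld  -- no-port MEM/MEM
[7] i10/i11  st/or  -- pair
[8] i12/i13  mul/sll  -- pair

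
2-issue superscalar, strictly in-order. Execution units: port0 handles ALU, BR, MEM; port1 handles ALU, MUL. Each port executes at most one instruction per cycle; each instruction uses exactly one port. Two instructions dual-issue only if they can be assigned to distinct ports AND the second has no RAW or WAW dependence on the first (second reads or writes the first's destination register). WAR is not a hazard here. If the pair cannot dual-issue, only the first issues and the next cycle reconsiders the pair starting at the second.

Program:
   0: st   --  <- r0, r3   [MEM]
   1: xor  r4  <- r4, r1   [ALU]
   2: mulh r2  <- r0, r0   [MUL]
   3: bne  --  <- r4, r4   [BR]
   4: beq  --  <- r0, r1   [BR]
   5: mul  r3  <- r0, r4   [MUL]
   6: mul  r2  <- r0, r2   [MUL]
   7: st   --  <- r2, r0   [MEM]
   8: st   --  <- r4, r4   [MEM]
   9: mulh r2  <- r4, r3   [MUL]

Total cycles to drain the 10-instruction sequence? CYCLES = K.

  cy0 -> i0&i1 (st.MEM+xor.ALU) pair
  cy1 -> i2&i3 (mulh.MUL+bne.BR) pair
  cy2 -> i4&i5 (beq.BR+mul.MUL) pair
  cy3 -> i6 (mul.MUL) RAW r2
  cy4 -> i7 (st.MEM) no-port MEM/MEM
  cy5 -> i8&i9 (st.MEM+mulh.MUL) pair

CYCLES = 6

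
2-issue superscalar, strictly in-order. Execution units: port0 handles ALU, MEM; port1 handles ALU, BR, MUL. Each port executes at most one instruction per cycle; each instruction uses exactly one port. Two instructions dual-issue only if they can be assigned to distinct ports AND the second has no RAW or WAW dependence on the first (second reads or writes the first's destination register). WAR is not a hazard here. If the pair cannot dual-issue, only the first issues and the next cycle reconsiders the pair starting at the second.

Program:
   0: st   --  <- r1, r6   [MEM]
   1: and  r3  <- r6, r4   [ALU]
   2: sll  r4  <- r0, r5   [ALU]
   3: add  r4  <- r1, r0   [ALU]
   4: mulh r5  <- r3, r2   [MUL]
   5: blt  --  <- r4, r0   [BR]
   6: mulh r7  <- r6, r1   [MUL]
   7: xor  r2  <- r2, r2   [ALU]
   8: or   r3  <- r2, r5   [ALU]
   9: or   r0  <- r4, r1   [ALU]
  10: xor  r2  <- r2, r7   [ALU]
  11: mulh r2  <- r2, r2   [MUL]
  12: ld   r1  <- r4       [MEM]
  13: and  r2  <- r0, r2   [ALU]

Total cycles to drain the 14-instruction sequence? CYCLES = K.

t=0 i0/i1:st.MEM;and.ALU ; pair
t=1 i2:sll.ALU ; WAW r4
t=2 i3/i4:add.ALU;mulh.MUL ; pair
t=3 i5:blt.BR ; no-port BR/MUL
t=4 i6/i7:mulh.MUL;xor.ALU ; pair
t=5 i8/i9:or.ALU;or.ALU ; pair
t=6 i10:xor.ALU ; RAW+WAW r2
t=7 i11/i12:mulh.MUL;ld.MEM ; pair
t=8 i13:and.ALU ; tail

CYCLES = 9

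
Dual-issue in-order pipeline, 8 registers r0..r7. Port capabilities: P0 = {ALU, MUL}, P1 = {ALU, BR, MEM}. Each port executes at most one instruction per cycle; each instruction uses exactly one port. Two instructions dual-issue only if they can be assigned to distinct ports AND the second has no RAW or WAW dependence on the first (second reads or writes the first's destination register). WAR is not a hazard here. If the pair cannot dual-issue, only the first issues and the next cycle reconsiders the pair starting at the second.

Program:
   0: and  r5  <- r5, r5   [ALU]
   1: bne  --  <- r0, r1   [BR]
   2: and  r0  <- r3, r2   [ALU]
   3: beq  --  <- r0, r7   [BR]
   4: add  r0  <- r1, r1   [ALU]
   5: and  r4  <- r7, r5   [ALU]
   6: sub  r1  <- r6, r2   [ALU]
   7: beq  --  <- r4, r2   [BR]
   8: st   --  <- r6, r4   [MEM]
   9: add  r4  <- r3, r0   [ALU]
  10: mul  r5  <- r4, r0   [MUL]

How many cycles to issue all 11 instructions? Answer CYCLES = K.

CYCLES = 7

  cy0 -> i0&i1 (and.ALU bne.BR) pair
  cy1 -> i2 (and.ALU) RAW r0
  cy2 -> i3&i4 (beq.BR add.ALU) pair
  cy3 -> i5&i6 (and.ALU sub.ALU) pair
  cy4 -> i7 (beq.BR) no-port BR/MEM
  cy5 -> i8&i9 (st.MEM add.ALU) pair
  cy6 -> i10 (mul.MUL) tail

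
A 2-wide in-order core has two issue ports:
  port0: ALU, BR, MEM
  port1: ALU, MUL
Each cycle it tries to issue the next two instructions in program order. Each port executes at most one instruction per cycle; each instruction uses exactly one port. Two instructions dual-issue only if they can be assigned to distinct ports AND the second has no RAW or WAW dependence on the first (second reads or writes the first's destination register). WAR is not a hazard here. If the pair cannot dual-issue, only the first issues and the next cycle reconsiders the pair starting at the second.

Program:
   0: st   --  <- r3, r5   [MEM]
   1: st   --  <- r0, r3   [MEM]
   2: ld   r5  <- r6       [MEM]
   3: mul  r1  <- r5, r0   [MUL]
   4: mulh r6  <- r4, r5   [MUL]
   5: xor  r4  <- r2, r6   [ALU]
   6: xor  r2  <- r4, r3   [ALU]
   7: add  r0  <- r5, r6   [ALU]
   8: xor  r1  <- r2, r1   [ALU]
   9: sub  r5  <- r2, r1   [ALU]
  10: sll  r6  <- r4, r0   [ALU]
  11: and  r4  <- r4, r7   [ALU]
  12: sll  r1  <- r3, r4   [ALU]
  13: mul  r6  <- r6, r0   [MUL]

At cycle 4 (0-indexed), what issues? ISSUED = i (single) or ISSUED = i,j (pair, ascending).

t=0 i0:st.MEM ; no-port MEM/MEM
t=1 i1:st.MEM ; no-port MEM/MEM
t=2 i2:ld.MEM ; RAW r5
t=3 i3:mul.MUL ; no-port MUL/MUL
t=4 i4:mulh.MUL ; RAW r6
t=5 i5:xor.ALU ; RAW r4
t=6 i6/i7:xor.ALU+add.ALU ; 2-wide
t=7 i8:xor.ALU ; RAW r1
t=8 i9/i10:sub.ALU+sll.ALU ; 2-wide
t=9 i11:and.ALU ; RAW r4
t=10 i12/i13:sll.ALU+mul.MUL ; 2-wide

ISSUED = 4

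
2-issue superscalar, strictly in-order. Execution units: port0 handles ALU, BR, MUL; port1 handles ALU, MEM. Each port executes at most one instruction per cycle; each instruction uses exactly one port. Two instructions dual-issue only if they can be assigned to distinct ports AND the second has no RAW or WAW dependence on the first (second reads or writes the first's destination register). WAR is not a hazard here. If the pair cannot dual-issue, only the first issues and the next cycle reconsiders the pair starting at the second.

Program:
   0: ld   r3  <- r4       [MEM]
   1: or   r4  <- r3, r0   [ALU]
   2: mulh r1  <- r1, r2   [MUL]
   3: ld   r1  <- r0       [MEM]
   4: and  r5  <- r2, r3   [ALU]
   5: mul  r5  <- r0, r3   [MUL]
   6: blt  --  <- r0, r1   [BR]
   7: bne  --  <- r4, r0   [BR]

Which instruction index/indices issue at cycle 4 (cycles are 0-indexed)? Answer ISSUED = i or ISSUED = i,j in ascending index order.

ISSUED = 6

t=0 i0:ld ; RAW r3
t=1 i1/i2:or+mulh ; dual
t=2 i3/i4:ld+and ; dual
t=3 i5:mul ; no-port MUL/BR
t=4 i6:blt ; no-port BR/BR
t=5 i7:bne ; tail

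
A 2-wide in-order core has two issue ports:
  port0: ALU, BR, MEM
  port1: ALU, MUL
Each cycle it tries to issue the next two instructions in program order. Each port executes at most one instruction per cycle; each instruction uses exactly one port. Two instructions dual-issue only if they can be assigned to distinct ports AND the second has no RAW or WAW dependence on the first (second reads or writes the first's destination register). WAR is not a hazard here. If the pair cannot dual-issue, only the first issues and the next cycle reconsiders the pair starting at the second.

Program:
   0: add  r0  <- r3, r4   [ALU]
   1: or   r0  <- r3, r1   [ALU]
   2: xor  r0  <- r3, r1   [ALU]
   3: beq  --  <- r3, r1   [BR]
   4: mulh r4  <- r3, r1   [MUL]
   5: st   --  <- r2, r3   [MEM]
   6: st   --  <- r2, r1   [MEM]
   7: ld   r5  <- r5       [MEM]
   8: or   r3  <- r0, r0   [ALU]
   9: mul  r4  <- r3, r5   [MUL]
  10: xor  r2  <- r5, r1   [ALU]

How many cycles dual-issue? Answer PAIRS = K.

0. add @i0  | WAW r0
1. or @i1  | WAW r0
2. xor beq @i2+i3  | 2-wide
3. mulh st @i4+i5  | 2-wide
4. st @i6  | no-port MEM/MEM
5. ld or @i7+i8  | 2-wide
6. mul xor @i9+i10  | 2-wide

PAIRS = 4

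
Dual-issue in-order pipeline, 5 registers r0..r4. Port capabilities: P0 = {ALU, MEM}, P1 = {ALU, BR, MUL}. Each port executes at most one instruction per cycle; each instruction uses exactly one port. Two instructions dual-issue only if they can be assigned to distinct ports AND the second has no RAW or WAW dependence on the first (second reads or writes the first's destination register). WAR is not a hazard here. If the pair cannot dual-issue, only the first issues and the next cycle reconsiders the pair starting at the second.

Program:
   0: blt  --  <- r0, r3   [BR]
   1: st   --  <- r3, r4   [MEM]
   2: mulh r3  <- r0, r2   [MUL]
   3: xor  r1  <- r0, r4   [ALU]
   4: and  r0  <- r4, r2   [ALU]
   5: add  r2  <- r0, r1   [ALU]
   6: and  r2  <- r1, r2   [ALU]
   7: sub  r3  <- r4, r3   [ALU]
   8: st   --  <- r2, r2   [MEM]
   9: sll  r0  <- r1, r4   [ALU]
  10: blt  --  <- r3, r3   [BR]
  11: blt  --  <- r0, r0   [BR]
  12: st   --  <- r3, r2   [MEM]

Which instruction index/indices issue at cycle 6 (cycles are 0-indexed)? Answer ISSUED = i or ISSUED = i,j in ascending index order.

t=0 i0/i1:blt;st ; dual
t=1 i2/i3:mulh;xor ; dual
t=2 i4:and ; RAW r0
t=3 i5:add ; RAW+WAW r2
t=4 i6/i7:and;sub ; dual
t=5 i8/i9:st;sll ; dual
t=6 i10:blt ; no-port BR/BR
t=7 i11/i12:blt;st ; dual

ISSUED = 10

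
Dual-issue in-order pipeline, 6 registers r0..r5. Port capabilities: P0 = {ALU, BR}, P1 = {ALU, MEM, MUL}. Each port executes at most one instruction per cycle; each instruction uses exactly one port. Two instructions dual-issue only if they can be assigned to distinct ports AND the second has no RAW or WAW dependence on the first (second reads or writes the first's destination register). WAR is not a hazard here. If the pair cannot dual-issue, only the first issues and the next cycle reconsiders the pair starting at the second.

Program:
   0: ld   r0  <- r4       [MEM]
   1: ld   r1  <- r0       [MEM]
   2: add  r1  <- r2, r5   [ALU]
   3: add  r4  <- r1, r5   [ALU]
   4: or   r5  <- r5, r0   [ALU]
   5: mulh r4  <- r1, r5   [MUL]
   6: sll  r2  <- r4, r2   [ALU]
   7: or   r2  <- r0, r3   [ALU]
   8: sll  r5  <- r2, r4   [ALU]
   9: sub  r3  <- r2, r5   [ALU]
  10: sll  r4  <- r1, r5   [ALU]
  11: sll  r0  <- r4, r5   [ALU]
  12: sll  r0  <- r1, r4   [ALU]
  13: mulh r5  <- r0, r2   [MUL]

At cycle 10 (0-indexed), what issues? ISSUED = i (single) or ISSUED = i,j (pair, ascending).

  cy0 -> i0 (ld) no-port MEM/MEM
  cy1 -> i1 (ld) WAW r1
  cy2 -> i2 (add) RAW r1
  cy3 -> i3+i4 (add+or) dual
  cy4 -> i5 (mulh) RAW r4
  cy5 -> i6 (sll) WAW r2
  cy6 -> i7 (or) RAW r2
  cy7 -> i8 (sll) RAW r5
  cy8 -> i9+i10 (sub+sll) dual
  cy9 -> i11 (sll) WAW r0
  cy10 -> i12 (sll) RAW r0
  cy11 -> i13 (mulh) tail

ISSUED = 12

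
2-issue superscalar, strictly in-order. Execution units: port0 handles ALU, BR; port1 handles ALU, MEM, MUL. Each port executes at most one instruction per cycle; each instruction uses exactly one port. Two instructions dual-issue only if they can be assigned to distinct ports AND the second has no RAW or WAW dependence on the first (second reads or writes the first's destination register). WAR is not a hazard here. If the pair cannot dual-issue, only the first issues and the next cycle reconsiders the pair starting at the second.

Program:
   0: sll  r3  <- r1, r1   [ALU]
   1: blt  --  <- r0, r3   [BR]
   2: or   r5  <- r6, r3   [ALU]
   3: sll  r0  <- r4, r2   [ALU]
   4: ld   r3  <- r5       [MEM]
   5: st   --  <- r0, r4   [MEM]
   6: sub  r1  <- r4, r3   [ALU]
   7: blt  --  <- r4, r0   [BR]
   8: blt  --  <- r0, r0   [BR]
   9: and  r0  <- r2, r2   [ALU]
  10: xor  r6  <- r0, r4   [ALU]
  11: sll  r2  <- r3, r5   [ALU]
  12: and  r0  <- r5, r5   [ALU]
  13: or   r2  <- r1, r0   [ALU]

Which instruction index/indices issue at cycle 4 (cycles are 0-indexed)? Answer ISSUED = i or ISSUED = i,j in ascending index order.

c0: i0 sll.ALU  RAW r3
c1: i1,i2 blt.BR or.ALU  pair
c2: i3,i4 sll.ALU ld.MEM  pair
c3: i5,i6 st.MEM sub.ALU  pair
c4: i7 blt.BR  no-port BR/BR
c5: i8,i9 blt.BR and.ALU  pair
c6: i10,i11 xor.ALU sll.ALU  pair
c7: i12 and.ALU  RAW r0
c8: i13 or.ALU  tail

ISSUED = 7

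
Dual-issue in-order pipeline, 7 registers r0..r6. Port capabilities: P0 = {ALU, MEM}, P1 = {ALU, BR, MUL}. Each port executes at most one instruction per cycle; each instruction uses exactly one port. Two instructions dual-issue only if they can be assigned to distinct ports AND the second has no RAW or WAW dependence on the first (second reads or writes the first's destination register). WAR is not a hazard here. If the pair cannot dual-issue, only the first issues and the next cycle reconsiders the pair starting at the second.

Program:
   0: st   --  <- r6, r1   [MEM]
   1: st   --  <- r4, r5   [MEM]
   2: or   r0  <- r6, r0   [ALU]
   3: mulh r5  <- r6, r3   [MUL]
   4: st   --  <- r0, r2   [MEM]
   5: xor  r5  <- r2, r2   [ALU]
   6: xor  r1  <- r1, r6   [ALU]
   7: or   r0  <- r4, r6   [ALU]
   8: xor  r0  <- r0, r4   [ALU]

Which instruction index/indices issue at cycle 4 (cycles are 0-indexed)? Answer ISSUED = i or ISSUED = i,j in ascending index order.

  cy0 -> i0 (st.MEM) no-port MEM/MEM
  cy1 -> i1,i2 (st.MEM or.ALU) pair
  cy2 -> i3,i4 (mulh.MUL st.MEM) pair
  cy3 -> i5,i6 (xor.ALU xor.ALU) pair
  cy4 -> i7 (or.ALU) RAW+WAW r0
  cy5 -> i8 (xor.ALU) tail

ISSUED = 7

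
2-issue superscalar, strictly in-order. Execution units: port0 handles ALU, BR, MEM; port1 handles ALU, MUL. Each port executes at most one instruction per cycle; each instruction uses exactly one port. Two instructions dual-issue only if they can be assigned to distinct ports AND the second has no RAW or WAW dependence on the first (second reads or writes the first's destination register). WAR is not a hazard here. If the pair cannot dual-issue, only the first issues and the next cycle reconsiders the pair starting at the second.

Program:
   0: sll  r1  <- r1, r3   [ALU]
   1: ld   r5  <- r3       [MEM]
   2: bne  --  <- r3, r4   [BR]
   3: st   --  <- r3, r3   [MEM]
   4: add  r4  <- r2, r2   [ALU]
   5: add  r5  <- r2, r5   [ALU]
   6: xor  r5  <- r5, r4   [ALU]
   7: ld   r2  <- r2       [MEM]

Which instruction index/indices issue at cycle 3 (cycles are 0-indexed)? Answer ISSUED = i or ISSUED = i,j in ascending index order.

ISSUED = 5

  cy0 -> i0,i1 (sll.ALU/ld.MEM) dual
  cy1 -> i2 (bne.BR) no-port BR/MEM
  cy2 -> i3,i4 (st.MEM/add.ALU) dual
  cy3 -> i5 (add.ALU) RAW+WAW r5
  cy4 -> i6,i7 (xor.ALU/ld.MEM) dual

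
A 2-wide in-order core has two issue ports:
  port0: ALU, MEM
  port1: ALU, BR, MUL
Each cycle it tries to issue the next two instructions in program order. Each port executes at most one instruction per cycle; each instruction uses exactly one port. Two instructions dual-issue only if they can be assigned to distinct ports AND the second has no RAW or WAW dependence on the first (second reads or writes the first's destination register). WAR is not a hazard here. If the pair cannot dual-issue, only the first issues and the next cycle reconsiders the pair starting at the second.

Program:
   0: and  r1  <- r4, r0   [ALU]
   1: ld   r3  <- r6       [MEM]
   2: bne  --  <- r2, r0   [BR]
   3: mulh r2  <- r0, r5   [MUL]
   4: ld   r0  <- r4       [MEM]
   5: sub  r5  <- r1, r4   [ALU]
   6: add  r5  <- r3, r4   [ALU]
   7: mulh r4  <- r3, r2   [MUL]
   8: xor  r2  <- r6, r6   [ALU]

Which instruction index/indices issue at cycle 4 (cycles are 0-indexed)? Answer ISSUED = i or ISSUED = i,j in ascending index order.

ISSUED = 6,7

  cy0 -> i0+i1 (and ld) pair
  cy1 -> i2 (bne) no-port BR/MUL
  cy2 -> i3+i4 (mulh ld) pair
  cy3 -> i5 (sub) WAW r5
  cy4 -> i6+i7 (add mulh) pair
  cy5 -> i8 (xor) tail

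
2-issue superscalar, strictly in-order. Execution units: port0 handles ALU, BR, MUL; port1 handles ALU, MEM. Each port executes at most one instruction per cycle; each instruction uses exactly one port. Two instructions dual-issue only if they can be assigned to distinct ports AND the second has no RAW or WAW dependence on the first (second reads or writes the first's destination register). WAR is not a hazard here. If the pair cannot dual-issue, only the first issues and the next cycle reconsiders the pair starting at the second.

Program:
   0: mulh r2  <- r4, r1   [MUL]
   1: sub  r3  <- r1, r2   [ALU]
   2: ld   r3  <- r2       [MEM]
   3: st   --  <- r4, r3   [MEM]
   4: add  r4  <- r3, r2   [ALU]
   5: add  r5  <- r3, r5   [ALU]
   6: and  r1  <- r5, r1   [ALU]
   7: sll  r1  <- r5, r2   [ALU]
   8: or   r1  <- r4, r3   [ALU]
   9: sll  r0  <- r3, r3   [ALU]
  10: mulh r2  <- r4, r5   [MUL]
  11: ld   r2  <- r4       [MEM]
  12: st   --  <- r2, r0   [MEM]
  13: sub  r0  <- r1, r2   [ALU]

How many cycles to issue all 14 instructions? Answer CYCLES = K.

CYCLES = 11

[0] i0  mulh.MUL  -- RAW r2
[1] i1  sub.ALU  -- WAW r3
[2] i2  ld.MEM  -- no-port MEM/MEM
[3] i3,i4  st.MEM add.ALU  -- pair
[4] i5  add.ALU  -- RAW r5
[5] i6  and.ALU  -- WAW r1
[6] i7  sll.ALU  -- WAW r1
[7] i8,i9  or.ALU sll.ALU  -- pair
[8] i10  mulh.MUL  -- WAW r2
[9] i11  ld.MEM  -- no-port MEM/MEM
[10] i12,i13  st.MEM sub.ALU  -- pair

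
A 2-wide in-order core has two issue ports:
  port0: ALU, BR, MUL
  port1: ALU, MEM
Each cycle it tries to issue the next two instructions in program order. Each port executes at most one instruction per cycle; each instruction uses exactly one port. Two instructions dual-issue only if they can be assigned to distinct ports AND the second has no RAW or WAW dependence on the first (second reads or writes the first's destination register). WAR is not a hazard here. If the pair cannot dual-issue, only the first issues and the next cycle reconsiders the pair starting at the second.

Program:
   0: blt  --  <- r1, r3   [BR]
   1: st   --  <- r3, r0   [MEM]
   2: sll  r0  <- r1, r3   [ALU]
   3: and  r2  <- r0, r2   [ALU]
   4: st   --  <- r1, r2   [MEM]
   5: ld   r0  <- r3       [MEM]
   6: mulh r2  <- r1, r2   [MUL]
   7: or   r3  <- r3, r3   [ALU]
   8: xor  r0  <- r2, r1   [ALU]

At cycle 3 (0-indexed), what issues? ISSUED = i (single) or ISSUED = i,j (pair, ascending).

[0] i0+i1  blt/st  -- dual
[1] i2  sll  -- RAW r0
[2] i3  and  -- RAW r2
[3] i4  st  -- no-port MEM/MEM
[4] i5+i6  ld/mulh  -- dual
[5] i7+i8  or/xor  -- dual

ISSUED = 4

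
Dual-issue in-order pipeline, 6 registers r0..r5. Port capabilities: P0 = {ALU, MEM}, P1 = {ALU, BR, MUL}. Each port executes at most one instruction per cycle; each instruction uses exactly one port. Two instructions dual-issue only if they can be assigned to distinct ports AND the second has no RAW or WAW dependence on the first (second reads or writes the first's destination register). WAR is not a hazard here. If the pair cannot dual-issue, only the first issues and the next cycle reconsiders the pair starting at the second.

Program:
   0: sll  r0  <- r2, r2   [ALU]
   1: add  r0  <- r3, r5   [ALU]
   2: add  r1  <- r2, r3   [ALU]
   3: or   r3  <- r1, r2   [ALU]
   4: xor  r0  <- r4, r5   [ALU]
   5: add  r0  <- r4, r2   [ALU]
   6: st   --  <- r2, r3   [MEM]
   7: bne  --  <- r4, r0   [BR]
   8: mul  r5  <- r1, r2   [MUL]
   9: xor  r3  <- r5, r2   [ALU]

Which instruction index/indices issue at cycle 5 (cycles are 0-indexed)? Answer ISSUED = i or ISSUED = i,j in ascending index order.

#0 head=0: sll.ALU i0 WAW r0
#1 head=1: add.ALU+add.ALU i1&i2 dual
#2 head=3: or.ALU+xor.ALU i3&i4 dual
#3 head=5: add.ALU+st.MEM i5&i6 dual
#4 head=7: bne.BR i7 no-port BR/MUL
#5 head=8: mul.MUL i8 RAW r5
#6 head=9: xor.ALU i9 tail

ISSUED = 8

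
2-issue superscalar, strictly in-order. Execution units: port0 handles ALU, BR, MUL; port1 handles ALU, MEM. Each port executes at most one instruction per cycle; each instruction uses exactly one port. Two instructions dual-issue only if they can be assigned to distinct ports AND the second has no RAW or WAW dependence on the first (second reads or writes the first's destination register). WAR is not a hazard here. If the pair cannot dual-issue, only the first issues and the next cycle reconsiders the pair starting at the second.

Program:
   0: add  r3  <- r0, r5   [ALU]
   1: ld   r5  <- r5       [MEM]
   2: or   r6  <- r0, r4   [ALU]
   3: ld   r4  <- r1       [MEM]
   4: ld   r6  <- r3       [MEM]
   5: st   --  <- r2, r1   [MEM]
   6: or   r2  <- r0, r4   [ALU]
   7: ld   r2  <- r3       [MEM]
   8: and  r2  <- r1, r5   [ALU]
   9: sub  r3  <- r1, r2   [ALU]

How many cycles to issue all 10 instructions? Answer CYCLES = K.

CYCLES = 7

c0: i0/i1 add.ALU ld.MEM  dual
c1: i2/i3 or.ALU ld.MEM  dual
c2: i4 ld.MEM  no-port MEM/MEM
c3: i5/i6 st.MEM or.ALU  dual
c4: i7 ld.MEM  WAW r2
c5: i8 and.ALU  RAW r2
c6: i9 sub.ALU  tail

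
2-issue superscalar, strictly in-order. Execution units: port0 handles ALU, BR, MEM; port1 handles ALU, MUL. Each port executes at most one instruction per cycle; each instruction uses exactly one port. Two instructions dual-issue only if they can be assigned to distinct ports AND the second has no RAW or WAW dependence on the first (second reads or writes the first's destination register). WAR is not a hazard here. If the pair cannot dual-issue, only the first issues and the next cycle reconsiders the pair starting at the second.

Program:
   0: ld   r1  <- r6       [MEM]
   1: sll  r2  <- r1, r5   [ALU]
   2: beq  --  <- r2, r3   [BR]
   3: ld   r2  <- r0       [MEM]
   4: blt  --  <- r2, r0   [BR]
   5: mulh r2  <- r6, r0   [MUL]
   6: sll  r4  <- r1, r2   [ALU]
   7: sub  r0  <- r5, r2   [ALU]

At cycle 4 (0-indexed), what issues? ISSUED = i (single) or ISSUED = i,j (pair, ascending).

[0] i0  ld.MEM  -- RAW r1
[1] i1  sll.ALU  -- RAW r2
[2] i2  beq.BR  -- no-port BR/MEM
[3] i3  ld.MEM  -- no-port MEM/BR
[4] i4&i5  blt.BR;mulh.MUL  -- pair
[5] i6&i7  sll.ALU;sub.ALU  -- pair

ISSUED = 4,5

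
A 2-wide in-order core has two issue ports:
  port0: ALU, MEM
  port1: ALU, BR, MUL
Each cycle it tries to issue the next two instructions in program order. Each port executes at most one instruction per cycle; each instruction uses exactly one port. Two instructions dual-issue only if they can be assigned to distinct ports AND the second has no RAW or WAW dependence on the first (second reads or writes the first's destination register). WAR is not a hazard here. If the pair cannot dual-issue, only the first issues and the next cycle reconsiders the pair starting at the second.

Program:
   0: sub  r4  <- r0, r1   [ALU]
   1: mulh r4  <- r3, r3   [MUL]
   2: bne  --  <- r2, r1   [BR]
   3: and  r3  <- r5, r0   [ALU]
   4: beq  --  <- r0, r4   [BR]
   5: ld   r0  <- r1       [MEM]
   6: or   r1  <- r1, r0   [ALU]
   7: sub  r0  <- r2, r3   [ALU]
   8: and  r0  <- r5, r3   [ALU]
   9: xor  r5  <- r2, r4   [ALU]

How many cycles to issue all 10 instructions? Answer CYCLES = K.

#0 head=0: sub.ALU i0 WAW r4
#1 head=1: mulh.MUL i1 no-port MUL/BR
#2 head=2: bne.BR+and.ALU i2+i3 pair
#3 head=4: beq.BR+ld.MEM i4+i5 pair
#4 head=6: or.ALU+sub.ALU i6+i7 pair
#5 head=8: and.ALU+xor.ALU i8+i9 pair

CYCLES = 6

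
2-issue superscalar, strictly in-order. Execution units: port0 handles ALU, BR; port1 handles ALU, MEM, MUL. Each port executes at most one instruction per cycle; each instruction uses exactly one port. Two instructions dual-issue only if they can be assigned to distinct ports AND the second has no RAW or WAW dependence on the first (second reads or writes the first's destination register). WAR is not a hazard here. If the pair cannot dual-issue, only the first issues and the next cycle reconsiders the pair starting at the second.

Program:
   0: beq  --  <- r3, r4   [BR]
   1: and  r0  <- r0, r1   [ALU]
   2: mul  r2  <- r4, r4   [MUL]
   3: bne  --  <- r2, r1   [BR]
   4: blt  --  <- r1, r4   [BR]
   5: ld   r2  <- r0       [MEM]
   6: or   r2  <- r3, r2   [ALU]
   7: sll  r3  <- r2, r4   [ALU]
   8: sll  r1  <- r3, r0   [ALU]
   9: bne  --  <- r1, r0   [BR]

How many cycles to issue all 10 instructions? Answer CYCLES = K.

CYCLES = 8

c0: i0,i1 beq+and  2-wide
c1: i2 mul  RAW r2
c2: i3 bne  no-port BR/BR
c3: i4,i5 blt+ld  2-wide
c4: i6 or  RAW r2
c5: i7 sll  RAW r3
c6: i8 sll  RAW r1
c7: i9 bne  tail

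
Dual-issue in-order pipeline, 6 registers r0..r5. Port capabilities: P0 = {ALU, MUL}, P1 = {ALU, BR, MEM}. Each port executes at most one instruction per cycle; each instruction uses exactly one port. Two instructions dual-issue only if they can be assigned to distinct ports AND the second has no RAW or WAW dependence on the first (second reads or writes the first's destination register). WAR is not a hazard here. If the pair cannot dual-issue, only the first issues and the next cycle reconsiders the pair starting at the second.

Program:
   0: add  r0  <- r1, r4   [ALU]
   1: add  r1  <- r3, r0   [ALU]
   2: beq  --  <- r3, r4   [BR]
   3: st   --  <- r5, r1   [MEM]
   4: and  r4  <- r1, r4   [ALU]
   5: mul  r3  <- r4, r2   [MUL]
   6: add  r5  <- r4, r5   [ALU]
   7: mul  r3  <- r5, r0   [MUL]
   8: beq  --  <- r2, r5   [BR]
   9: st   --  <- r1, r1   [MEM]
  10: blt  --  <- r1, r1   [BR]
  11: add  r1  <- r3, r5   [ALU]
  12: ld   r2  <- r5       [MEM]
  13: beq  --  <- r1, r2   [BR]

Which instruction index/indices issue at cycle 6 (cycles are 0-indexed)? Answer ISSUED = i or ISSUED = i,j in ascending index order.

  cy0 -> i0 (add.ALU) RAW r0
  cy1 -> i1+i2 (add.ALU;beq.BR) dual
  cy2 -> i3+i4 (st.MEM;and.ALU) dual
  cy3 -> i5+i6 (mul.MUL;add.ALU) dual
  cy4 -> i7+i8 (mul.MUL;beq.BR) dual
  cy5 -> i9 (st.MEM) no-port MEM/BR
  cy6 -> i10+i11 (blt.BR;add.ALU) dual
  cy7 -> i12 (ld.MEM) no-port MEM/BR
  cy8 -> i13 (beq.BR) tail

ISSUED = 10,11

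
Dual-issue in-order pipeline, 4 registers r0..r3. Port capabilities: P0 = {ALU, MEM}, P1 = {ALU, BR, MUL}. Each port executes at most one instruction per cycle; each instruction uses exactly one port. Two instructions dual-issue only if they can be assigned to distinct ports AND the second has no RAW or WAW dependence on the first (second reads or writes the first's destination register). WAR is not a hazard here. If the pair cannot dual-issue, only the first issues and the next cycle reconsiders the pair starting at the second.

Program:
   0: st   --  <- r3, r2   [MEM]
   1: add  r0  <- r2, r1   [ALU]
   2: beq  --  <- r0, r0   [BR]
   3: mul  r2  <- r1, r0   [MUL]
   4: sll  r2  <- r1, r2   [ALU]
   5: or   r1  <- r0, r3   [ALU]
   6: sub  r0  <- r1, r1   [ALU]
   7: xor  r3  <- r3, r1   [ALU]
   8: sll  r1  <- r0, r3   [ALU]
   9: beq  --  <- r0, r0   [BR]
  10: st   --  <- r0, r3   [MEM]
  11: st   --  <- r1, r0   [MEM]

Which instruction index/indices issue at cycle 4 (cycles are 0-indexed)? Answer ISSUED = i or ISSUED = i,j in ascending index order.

#0 head=0: st.MEM/add.ALU i0,i1 2-wide
#1 head=2: beq.BR i2 no-port BR/MUL
#2 head=3: mul.MUL i3 RAW+WAW r2
#3 head=4: sll.ALU/or.ALU i4,i5 2-wide
#4 head=6: sub.ALU/xor.ALU i6,i7 2-wide
#5 head=8: sll.ALU/beq.BR i8,i9 2-wide
#6 head=10: st.MEM i10 no-port MEM/MEM
#7 head=11: st.MEM i11 tail

ISSUED = 6,7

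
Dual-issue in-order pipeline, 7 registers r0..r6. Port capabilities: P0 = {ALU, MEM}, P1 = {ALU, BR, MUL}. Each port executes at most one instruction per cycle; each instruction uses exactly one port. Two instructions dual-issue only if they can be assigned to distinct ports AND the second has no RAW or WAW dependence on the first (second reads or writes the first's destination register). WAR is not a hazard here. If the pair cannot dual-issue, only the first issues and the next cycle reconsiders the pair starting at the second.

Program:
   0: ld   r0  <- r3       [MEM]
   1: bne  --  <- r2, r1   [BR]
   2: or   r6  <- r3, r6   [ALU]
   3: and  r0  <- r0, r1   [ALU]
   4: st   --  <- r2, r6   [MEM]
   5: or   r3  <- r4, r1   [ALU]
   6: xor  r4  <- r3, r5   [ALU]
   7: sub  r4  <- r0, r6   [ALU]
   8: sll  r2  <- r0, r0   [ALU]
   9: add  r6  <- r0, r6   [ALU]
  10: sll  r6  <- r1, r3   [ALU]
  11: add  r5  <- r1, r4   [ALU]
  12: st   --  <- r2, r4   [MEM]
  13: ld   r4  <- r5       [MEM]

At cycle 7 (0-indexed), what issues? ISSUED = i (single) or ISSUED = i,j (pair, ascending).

0. ld;bne @i0/i1  | pair
1. or;and @i2/i3  | pair
2. st;or @i4/i5  | pair
3. xor @i6  | WAW r4
4. sub;sll @i7/i8  | pair
5. add @i9  | WAW r6
6. sll;add @i10/i11  | pair
7. st @i12  | no-port MEM/MEM
8. ld @i13  | tail

ISSUED = 12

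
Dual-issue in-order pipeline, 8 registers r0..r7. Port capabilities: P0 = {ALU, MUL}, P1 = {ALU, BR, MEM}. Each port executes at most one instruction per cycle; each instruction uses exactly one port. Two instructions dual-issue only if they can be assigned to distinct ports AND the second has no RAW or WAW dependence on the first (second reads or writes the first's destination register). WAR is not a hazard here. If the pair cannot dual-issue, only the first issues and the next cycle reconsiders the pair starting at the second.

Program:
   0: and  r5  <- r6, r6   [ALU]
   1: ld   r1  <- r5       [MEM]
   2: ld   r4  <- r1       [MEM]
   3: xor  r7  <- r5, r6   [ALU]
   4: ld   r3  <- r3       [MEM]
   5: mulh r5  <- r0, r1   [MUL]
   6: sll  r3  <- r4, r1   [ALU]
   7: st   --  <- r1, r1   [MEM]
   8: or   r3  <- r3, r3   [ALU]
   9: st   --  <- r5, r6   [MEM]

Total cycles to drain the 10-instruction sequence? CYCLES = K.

0. and @i0  | RAW r5
1. ld @i1  | no-port MEM/MEM
2. ld xor @i2&i3  | 2-wide
3. ld mulh @i4&i5  | 2-wide
4. sll st @i6&i7  | 2-wide
5. or st @i8&i9  | 2-wide

CYCLES = 6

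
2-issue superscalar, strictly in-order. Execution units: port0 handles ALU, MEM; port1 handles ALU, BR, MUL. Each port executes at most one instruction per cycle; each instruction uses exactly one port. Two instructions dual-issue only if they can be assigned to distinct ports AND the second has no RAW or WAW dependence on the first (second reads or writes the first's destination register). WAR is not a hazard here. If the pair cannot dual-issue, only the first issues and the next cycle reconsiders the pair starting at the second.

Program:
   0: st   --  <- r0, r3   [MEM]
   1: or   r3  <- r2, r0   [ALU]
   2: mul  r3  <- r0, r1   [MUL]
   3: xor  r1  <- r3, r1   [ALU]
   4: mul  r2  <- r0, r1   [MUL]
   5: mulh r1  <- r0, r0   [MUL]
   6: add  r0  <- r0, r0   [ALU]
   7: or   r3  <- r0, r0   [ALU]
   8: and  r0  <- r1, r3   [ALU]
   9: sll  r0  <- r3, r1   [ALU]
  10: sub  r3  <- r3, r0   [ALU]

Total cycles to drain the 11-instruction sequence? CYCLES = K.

CYCLES = 9

[0] i0+i1  st;or  -- pair
[1] i2  mul  -- RAW r3
[2] i3  xor  -- RAW r1
[3] i4  mul  -- no-port MUL/MUL
[4] i5+i6  mulh;add  -- pair
[5] i7  or  -- RAW r3
[6] i8  and  -- WAW r0
[7] i9  sll  -- RAW r0
[8] i10  sub  -- tail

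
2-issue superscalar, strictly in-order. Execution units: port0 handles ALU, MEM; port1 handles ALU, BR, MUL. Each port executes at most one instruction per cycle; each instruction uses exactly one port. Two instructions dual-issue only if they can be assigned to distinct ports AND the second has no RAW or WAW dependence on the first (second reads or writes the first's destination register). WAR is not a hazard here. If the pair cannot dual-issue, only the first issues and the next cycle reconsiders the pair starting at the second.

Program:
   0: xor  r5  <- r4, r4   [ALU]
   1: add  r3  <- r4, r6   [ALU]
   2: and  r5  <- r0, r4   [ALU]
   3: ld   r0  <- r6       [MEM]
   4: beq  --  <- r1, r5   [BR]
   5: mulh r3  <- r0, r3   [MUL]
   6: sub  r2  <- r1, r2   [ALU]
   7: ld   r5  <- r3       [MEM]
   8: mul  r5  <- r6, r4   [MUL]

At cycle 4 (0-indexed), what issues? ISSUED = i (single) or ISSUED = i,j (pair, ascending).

0. xor+add @i0,i1  | 2-wide
1. and+ld @i2,i3  | 2-wide
2. beq @i4  | no-port BR/MUL
3. mulh+sub @i5,i6  | 2-wide
4. ld @i7  | WAW r5
5. mul @i8  | tail

ISSUED = 7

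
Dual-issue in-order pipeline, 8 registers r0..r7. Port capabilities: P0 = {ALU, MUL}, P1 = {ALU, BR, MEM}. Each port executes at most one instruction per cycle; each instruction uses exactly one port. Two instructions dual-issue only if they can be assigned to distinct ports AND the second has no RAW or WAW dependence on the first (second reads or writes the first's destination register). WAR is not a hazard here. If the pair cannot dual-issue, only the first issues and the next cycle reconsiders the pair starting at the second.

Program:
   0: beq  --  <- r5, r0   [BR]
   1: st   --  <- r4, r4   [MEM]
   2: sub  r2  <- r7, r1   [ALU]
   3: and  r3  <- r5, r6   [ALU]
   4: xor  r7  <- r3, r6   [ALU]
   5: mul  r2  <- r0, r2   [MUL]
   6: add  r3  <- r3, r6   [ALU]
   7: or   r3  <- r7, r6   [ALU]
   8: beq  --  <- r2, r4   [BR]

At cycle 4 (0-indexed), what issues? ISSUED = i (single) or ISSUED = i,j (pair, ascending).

ISSUED = 6

0. beq @i0  | no-port BR/MEM
1. st+sub @i1,i2  | dual
2. and @i3  | RAW r3
3. xor+mul @i4,i5  | dual
4. add @i6  | WAW r3
5. or+beq @i7,i8  | dual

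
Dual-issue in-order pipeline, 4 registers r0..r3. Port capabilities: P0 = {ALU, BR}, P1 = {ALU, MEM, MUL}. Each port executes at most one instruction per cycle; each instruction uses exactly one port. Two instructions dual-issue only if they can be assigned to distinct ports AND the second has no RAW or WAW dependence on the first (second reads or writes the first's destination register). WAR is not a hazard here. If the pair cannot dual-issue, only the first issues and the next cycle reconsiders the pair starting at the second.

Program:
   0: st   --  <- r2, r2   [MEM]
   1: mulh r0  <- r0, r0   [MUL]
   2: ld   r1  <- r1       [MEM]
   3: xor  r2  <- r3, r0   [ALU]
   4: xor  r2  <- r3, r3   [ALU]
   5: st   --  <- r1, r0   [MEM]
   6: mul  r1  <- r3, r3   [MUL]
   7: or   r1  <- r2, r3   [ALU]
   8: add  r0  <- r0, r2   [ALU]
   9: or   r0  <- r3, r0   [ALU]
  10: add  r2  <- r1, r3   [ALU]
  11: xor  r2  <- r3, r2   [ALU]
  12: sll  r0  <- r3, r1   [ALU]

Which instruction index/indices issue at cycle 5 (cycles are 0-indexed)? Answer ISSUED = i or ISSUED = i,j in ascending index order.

c0: i0 st  no-port MEM/MUL
c1: i1 mulh  no-port MUL/MEM
c2: i2/i3 ld+xor  dual
c3: i4/i5 xor+st  dual
c4: i6 mul  WAW r1
c5: i7/i8 or+add  dual
c6: i9/i10 or+add  dual
c7: i11/i12 xor+sll  dual

ISSUED = 7,8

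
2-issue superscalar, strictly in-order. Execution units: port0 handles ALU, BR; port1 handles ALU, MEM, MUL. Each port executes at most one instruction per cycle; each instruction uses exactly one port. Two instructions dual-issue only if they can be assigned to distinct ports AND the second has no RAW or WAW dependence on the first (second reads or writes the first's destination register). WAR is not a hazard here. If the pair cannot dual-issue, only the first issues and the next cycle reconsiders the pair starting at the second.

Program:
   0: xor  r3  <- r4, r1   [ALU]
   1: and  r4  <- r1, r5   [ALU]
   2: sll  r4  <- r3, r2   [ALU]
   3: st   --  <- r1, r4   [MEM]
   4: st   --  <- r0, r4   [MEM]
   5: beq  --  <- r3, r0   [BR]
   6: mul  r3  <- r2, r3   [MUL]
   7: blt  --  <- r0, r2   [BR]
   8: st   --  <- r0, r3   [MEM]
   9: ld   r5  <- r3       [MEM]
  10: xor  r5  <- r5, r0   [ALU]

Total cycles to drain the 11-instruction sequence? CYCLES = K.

CYCLES = 8

c0: i0,i1 xor.ALU and.ALU  2-wide
c1: i2 sll.ALU  RAW r4
c2: i3 st.MEM  no-port MEM/MEM
c3: i4,i5 st.MEM beq.BR  2-wide
c4: i6,i7 mul.MUL blt.BR  2-wide
c5: i8 st.MEM  no-port MEM/MEM
c6: i9 ld.MEM  RAW+WAW r5
c7: i10 xor.ALU  tail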